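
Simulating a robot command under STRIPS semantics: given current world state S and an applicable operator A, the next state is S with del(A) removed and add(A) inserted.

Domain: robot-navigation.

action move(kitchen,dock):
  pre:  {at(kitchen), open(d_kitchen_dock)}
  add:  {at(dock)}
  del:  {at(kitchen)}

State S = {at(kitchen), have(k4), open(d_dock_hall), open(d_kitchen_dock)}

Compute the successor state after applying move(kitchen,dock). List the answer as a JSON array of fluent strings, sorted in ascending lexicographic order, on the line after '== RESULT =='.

Compute (S \ del) ∪ add:
  pre ⊆ S: {at(kitchen), open(d_kitchen_dock)} ⊆ S  — applicable
  S \ del = {have(k4), open(d_dock_hall), open(d_kitchen_dock)}
  ∪ add   = {at(dock), have(k4), open(d_dock_hall), open(d_kitchen_dock)}

== RESULT ==
["at(dock)", "have(k4)", "open(d_dock_hall)", "open(d_kitchen_dock)"]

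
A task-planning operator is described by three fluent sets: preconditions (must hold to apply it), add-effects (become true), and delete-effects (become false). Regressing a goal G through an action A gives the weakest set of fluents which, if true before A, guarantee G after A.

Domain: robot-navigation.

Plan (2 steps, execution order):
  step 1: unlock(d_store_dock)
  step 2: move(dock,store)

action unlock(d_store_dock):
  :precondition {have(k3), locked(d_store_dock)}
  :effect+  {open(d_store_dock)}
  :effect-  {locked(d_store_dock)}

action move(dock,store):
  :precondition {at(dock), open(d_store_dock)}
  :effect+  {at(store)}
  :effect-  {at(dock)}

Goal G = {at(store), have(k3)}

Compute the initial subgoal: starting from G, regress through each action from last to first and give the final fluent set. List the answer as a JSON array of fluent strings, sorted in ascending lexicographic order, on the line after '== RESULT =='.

Regress step by step:
  through step 2 (move(dock,store)): drop {at(store)}, keep {have(k3)}, require {at(dock), open(d_store_dock)}
    → {at(dock), have(k3), open(d_store_dock)}
  through step 1 (unlock(d_store_dock)): drop {open(d_store_dock)}, keep {at(dock), have(k3)}, require {have(k3), locked(d_store_dock)}
    → {at(dock), have(k3), locked(d_store_dock)}

== RESULT ==
["at(dock)", "have(k3)", "locked(d_store_dock)"]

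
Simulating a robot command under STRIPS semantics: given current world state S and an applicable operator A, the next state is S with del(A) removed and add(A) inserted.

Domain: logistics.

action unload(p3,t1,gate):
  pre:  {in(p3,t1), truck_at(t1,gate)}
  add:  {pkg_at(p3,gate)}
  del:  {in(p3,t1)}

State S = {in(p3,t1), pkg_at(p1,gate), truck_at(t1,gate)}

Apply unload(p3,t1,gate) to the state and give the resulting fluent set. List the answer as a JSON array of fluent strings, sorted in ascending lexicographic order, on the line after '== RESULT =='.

Progress:
  pre ⊆ S: {in(p3,t1), truck_at(t1,gate)} ⊆ S  — applicable
  S \ del = {pkg_at(p1,gate), truck_at(t1,gate)}
  ∪ add   = {pkg_at(p1,gate), pkg_at(p3,gate), truck_at(t1,gate)}

== RESULT ==
["pkg_at(p1,gate)", "pkg_at(p3,gate)", "truck_at(t1,gate)"]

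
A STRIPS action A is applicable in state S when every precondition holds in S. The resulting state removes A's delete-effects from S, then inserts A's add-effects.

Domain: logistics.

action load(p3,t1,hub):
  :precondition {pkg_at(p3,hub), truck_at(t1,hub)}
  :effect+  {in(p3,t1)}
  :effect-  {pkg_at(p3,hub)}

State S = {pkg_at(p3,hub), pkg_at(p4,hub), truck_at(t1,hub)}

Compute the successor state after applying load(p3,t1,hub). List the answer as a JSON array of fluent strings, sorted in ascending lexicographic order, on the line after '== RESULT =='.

Progress:
  pre ⊆ S: {pkg_at(p3,hub), truck_at(t1,hub)} ⊆ S  — applicable
  S \ del = {pkg_at(p4,hub), truck_at(t1,hub)}
  ∪ add   = {in(p3,t1), pkg_at(p4,hub), truck_at(t1,hub)}

== RESULT ==
["in(p3,t1)", "pkg_at(p4,hub)", "truck_at(t1,hub)"]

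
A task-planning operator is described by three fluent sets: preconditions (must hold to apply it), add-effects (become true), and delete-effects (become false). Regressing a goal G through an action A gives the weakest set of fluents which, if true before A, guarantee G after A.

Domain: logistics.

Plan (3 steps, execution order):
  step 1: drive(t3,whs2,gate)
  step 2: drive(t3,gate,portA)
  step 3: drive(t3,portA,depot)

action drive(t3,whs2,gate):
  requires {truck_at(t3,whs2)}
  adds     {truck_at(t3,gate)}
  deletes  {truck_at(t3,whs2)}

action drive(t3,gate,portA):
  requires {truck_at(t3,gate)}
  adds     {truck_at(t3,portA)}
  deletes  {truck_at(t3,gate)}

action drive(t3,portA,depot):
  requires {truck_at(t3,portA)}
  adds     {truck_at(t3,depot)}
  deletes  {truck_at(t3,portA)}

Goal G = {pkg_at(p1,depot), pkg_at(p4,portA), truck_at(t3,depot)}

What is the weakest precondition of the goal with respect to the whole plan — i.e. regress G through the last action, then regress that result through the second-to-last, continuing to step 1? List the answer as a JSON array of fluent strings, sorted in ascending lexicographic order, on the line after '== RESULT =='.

Work backward from the goal:
  through step 3 (drive(t3,portA,depot)): drop {truck_at(t3,depot)}, keep {pkg_at(p1,depot), pkg_at(p4,portA)}, require {truck_at(t3,portA)}
    → {pkg_at(p1,depot), pkg_at(p4,portA), truck_at(t3,portA)}
  through step 2 (drive(t3,gate,portA)): drop {truck_at(t3,portA)}, keep {pkg_at(p1,depot), pkg_at(p4,portA)}, require {truck_at(t3,gate)}
    → {pkg_at(p1,depot), pkg_at(p4,portA), truck_at(t3,gate)}
  through step 1 (drive(t3,whs2,gate)): drop {truck_at(t3,gate)}, keep {pkg_at(p1,depot), pkg_at(p4,portA)}, require {truck_at(t3,whs2)}
    → {pkg_at(p1,depot), pkg_at(p4,portA), truck_at(t3,whs2)}

== RESULT ==
["pkg_at(p1,depot)", "pkg_at(p4,portA)", "truck_at(t3,whs2)"]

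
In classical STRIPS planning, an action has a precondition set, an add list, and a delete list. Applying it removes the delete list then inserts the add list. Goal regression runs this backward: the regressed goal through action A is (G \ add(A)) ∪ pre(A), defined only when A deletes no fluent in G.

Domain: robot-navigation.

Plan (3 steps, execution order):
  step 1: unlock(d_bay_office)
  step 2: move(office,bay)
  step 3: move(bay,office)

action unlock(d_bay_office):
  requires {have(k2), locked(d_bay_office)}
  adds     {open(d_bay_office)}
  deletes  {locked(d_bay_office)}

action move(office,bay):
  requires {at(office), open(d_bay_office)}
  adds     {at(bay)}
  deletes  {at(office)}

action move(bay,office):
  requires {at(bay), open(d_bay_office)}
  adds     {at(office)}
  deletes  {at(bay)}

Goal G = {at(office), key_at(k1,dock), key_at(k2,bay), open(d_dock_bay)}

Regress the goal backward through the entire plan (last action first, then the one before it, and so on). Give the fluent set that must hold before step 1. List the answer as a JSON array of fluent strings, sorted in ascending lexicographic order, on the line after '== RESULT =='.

Work backward from the goal:
  through step 3 (move(bay,office)): drop {at(office)}, keep {key_at(k1,dock), key_at(k2,bay), open(d_dock_bay)}, require {at(bay), open(d_bay_office)}
    → {at(bay), key_at(k1,dock), key_at(k2,bay), open(d_bay_office), open(d_dock_bay)}
  through step 2 (move(office,bay)): drop {at(bay)}, keep {key_at(k1,dock), key_at(k2,bay), open(d_bay_office), open(d_dock_bay)}, require {at(office), open(d_bay_office)}
    → {at(office), key_at(k1,dock), key_at(k2,bay), open(d_bay_office), open(d_dock_bay)}
  through step 1 (unlock(d_bay_office)): drop {open(d_bay_office)}, keep {at(office), key_at(k1,dock), key_at(k2,bay), open(d_dock_bay)}, require {have(k2), locked(d_bay_office)}
    → {at(office), have(k2), key_at(k1,dock), key_at(k2,bay), locked(d_bay_office), open(d_dock_bay)}

== RESULT ==
["at(office)", "have(k2)", "key_at(k1,dock)", "key_at(k2,bay)", "locked(d_bay_office)", "open(d_dock_bay)"]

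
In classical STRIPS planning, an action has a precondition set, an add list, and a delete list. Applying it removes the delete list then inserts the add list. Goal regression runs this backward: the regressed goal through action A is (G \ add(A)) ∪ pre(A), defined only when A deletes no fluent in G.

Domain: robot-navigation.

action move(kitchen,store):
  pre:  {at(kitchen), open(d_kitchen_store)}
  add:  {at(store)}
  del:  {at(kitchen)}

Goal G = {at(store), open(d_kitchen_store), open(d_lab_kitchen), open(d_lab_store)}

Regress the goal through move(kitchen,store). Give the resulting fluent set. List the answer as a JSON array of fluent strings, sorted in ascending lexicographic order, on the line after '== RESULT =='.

Regress:
  G ∩ del = {}  (empty — regression defined)
  G \ add = {at(store), open(d_kitchen_store), open(d_lab_kitchen), open(d_lab_store)} \ {at(store)} = {open(d_kitchen_store), open(d_lab_kitchen), open(d_lab_store)}
  ∪ pre   = {open(d_kitchen_store), open(d_lab_kitchen), open(d_lab_store)} ∪ {at(kitchen), open(d_kitchen_store)}
          = {at(kitchen), open(d_kitchen_store), open(d_lab_kitchen), open(d_lab_store)}

== RESULT ==
["at(kitchen)", "open(d_kitchen_store)", "open(d_lab_kitchen)", "open(d_lab_store)"]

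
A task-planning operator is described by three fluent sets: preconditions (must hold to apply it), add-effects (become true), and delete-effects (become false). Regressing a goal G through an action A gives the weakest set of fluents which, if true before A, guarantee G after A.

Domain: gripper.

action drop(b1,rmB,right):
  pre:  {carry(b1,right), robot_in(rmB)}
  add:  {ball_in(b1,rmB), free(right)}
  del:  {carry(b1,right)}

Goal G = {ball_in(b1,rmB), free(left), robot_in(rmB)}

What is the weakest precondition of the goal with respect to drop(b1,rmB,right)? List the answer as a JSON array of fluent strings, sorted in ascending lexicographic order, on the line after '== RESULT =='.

Compute (G \ add) ∪ pre:
  G ∩ del = {}  (empty — regression defined)
  G \ add = {ball_in(b1,rmB), free(left), robot_in(rmB)} \ {ball_in(b1,rmB), free(right)} = {free(left), robot_in(rmB)}
  ∪ pre   = {free(left), robot_in(rmB)} ∪ {carry(b1,right), robot_in(rmB)}
          = {carry(b1,right), free(left), robot_in(rmB)}

== RESULT ==
["carry(b1,right)", "free(left)", "robot_in(rmB)"]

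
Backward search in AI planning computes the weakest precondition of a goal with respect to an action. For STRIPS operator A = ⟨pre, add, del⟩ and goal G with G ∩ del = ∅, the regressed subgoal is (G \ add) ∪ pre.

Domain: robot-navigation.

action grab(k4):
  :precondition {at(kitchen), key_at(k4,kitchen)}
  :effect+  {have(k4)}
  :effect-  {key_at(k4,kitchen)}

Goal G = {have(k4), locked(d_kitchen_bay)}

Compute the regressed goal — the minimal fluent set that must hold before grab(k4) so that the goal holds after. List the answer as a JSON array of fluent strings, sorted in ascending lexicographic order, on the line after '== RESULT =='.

Regress:
  G ∩ del = {}  (empty — regression defined)
  G \ add = {have(k4), locked(d_kitchen_bay)} \ {have(k4)} = {locked(d_kitchen_bay)}
  ∪ pre   = {locked(d_kitchen_bay)} ∪ {at(kitchen), key_at(k4,kitchen)}
          = {at(kitchen), key_at(k4,kitchen), locked(d_kitchen_bay)}

== RESULT ==
["at(kitchen)", "key_at(k4,kitchen)", "locked(d_kitchen_bay)"]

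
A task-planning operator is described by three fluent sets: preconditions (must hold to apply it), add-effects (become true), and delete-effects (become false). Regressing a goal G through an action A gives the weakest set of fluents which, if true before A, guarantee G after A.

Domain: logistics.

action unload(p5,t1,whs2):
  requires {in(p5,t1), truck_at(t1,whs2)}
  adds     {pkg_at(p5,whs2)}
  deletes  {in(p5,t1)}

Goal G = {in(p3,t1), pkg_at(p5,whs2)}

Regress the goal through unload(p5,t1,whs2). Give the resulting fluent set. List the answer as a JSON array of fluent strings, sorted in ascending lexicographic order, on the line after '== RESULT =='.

Compute (G \ add) ∪ pre:
  G ∩ del = {}  (empty — regression defined)
  G \ add = {in(p3,t1), pkg_at(p5,whs2)} \ {pkg_at(p5,whs2)} = {in(p3,t1)}
  ∪ pre   = {in(p3,t1)} ∪ {in(p5,t1), truck_at(t1,whs2)}
          = {in(p3,t1), in(p5,t1), truck_at(t1,whs2)}

== RESULT ==
["in(p3,t1)", "in(p5,t1)", "truck_at(t1,whs2)"]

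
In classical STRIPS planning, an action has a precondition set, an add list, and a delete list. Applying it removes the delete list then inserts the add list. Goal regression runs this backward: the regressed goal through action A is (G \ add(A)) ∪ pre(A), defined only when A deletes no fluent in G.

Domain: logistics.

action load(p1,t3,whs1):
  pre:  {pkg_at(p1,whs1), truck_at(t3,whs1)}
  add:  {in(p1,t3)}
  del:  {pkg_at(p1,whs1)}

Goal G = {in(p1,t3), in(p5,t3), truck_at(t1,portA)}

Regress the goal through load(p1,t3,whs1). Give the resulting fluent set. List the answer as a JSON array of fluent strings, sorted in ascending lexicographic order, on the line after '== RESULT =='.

Regress:
  G ∩ del = {}  (empty — regression defined)
  G \ add = {in(p1,t3), in(p5,t3), truck_at(t1,portA)} \ {in(p1,t3)} = {in(p5,t3), truck_at(t1,portA)}
  ∪ pre   = {in(p5,t3), truck_at(t1,portA)} ∪ {pkg_at(p1,whs1), truck_at(t3,whs1)}
          = {in(p5,t3), pkg_at(p1,whs1), truck_at(t1,portA), truck_at(t3,whs1)}

== RESULT ==
["in(p5,t3)", "pkg_at(p1,whs1)", "truck_at(t1,portA)", "truck_at(t3,whs1)"]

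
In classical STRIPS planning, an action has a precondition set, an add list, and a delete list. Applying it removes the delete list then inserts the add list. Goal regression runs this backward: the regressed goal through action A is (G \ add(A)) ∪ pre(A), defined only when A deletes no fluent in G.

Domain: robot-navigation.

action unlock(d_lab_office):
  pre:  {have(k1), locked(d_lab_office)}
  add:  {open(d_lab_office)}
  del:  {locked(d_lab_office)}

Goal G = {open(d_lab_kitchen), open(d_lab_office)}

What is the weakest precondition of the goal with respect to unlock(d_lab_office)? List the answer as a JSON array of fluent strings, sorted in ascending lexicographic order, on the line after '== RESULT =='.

Compute (G \ add) ∪ pre:
  G ∩ del = {}  (empty — regression defined)
  G \ add = {open(d_lab_kitchen), open(d_lab_office)} \ {open(d_lab_office)} = {open(d_lab_kitchen)}
  ∪ pre   = {open(d_lab_kitchen)} ∪ {have(k1), locked(d_lab_office)}
          = {have(k1), locked(d_lab_office), open(d_lab_kitchen)}

== RESULT ==
["have(k1)", "locked(d_lab_office)", "open(d_lab_kitchen)"]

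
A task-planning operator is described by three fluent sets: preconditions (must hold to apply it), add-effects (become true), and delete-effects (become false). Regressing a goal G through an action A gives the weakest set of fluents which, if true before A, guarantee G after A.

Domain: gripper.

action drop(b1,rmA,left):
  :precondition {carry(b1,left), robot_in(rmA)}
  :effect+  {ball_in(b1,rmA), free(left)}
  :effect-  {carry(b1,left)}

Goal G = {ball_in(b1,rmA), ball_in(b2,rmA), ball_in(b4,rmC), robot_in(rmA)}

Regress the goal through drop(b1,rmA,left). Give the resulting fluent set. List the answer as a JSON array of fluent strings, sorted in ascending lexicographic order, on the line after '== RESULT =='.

Regress:
  G ∩ del = {}  (empty — regression defined)
  G \ add = {ball_in(b1,rmA), ball_in(b2,rmA), ball_in(b4,rmC), robot_in(rmA)} \ {ball_in(b1,rmA), free(left)} = {ball_in(b2,rmA), ball_in(b4,rmC), robot_in(rmA)}
  ∪ pre   = {ball_in(b2,rmA), ball_in(b4,rmC), robot_in(rmA)} ∪ {carry(b1,left), robot_in(rmA)}
          = {ball_in(b2,rmA), ball_in(b4,rmC), carry(b1,left), robot_in(rmA)}

== RESULT ==
["ball_in(b2,rmA)", "ball_in(b4,rmC)", "carry(b1,left)", "robot_in(rmA)"]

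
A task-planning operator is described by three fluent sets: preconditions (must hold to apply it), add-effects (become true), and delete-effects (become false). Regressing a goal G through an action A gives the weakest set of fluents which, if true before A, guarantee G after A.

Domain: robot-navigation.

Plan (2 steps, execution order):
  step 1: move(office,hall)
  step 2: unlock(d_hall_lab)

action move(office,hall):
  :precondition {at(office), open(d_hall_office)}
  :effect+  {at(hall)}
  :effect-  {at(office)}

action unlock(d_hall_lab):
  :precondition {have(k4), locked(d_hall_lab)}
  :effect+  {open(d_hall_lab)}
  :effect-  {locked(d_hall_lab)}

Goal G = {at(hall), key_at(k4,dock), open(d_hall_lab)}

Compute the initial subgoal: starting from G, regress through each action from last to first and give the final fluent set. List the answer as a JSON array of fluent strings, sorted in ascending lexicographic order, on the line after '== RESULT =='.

Regress step by step:
  through step 2 (unlock(d_hall_lab)): drop {open(d_hall_lab)}, keep {at(hall), key_at(k4,dock)}, require {have(k4), locked(d_hall_lab)}
    → {at(hall), have(k4), key_at(k4,dock), locked(d_hall_lab)}
  through step 1 (move(office,hall)): drop {at(hall)}, keep {have(k4), key_at(k4,dock), locked(d_hall_lab)}, require {at(office), open(d_hall_office)}
    → {at(office), have(k4), key_at(k4,dock), locked(d_hall_lab), open(d_hall_office)}

== RESULT ==
["at(office)", "have(k4)", "key_at(k4,dock)", "locked(d_hall_lab)", "open(d_hall_office)"]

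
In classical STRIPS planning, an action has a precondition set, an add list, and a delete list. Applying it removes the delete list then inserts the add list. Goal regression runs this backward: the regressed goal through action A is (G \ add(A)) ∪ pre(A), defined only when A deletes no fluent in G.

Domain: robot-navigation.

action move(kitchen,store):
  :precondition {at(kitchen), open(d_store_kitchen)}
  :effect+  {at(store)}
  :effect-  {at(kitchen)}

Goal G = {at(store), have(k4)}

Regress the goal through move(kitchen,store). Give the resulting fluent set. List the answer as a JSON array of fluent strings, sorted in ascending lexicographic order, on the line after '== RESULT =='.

Compute (G \ add) ∪ pre:
  G ∩ del = {}  (empty — regression defined)
  G \ add = {at(store), have(k4)} \ {at(store)} = {have(k4)}
  ∪ pre   = {have(k4)} ∪ {at(kitchen), open(d_store_kitchen)}
          = {at(kitchen), have(k4), open(d_store_kitchen)}

== RESULT ==
["at(kitchen)", "have(k4)", "open(d_store_kitchen)"]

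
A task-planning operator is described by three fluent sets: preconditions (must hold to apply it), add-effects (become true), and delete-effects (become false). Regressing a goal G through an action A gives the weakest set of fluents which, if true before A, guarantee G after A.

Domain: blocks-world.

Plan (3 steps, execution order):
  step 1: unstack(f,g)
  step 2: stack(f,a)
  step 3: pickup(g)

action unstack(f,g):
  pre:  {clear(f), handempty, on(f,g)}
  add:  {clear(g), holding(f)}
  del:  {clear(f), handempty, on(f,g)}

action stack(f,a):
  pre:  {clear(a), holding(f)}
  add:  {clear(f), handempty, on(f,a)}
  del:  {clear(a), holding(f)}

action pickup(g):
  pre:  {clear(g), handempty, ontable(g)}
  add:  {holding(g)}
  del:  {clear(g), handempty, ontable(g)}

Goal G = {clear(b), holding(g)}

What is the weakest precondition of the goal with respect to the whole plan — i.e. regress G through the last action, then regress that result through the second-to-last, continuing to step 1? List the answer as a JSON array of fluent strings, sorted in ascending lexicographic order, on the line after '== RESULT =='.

Regress step by step:
  through step 3 (pickup(g)): drop {holding(g)}, keep {clear(b)}, require {clear(g), handempty, ontable(g)}
    → {clear(b), clear(g), handempty, ontable(g)}
  through step 2 (stack(f,a)): drop {handempty}, keep {clear(b), clear(g), ontable(g)}, require {clear(a), holding(f)}
    → {clear(a), clear(b), clear(g), holding(f), ontable(g)}
  through step 1 (unstack(f,g)): drop {clear(g), holding(f)}, keep {clear(a), clear(b), ontable(g)}, require {clear(f), handempty, on(f,g)}
    → {clear(a), clear(b), clear(f), handempty, on(f,g), ontable(g)}

== RESULT ==
["clear(a)", "clear(b)", "clear(f)", "handempty", "on(f,g)", "ontable(g)"]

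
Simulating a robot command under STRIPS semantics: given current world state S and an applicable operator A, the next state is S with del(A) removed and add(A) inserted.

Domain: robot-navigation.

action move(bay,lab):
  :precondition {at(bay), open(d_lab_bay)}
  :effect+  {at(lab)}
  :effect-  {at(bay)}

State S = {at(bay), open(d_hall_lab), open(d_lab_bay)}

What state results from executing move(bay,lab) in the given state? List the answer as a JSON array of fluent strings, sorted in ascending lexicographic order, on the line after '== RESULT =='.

Compute (S \ del) ∪ add:
  pre ⊆ S: {at(bay), open(d_lab_bay)} ⊆ S  — applicable
  S \ del = {open(d_hall_lab), open(d_lab_bay)}
  ∪ add   = {at(lab), open(d_hall_lab), open(d_lab_bay)}

== RESULT ==
["at(lab)", "open(d_hall_lab)", "open(d_lab_bay)"]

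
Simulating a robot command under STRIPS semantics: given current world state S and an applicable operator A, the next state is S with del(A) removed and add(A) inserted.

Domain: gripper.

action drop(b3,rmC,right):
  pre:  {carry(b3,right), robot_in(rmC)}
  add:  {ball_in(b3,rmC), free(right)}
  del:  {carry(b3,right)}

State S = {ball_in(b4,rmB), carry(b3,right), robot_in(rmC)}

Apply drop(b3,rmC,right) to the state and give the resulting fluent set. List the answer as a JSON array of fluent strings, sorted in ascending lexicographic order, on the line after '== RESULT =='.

Compute (S \ del) ∪ add:
  pre ⊆ S: {carry(b3,right), robot_in(rmC)} ⊆ S  — applicable
  S \ del = {ball_in(b4,rmB), robot_in(rmC)}
  ∪ add   = {ball_in(b3,rmC), ball_in(b4,rmB), free(right), robot_in(rmC)}

== RESULT ==
["ball_in(b3,rmC)", "ball_in(b4,rmB)", "free(right)", "robot_in(rmC)"]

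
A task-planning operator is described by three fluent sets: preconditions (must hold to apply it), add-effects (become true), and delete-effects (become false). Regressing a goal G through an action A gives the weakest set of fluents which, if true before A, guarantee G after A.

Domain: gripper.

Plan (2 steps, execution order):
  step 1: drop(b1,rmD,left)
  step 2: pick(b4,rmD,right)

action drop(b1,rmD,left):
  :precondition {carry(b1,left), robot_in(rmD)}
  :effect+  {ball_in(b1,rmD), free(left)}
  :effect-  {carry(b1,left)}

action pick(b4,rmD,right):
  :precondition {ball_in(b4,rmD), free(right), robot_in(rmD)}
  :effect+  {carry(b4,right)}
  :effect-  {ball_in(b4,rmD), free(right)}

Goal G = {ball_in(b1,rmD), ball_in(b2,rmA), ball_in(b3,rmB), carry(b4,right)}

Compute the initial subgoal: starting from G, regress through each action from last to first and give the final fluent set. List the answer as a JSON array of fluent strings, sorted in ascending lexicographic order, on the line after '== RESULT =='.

Work backward from the goal:
  through step 2 (pick(b4,rmD,right)): drop {carry(b4,right)}, keep {ball_in(b1,rmD), ball_in(b2,rmA), ball_in(b3,rmB)}, require {ball_in(b4,rmD), free(right), robot_in(rmD)}
    → {ball_in(b1,rmD), ball_in(b2,rmA), ball_in(b3,rmB), ball_in(b4,rmD), free(right), robot_in(rmD)}
  through step 1 (drop(b1,rmD,left)): drop {ball_in(b1,rmD)}, keep {ball_in(b2,rmA), ball_in(b3,rmB), ball_in(b4,rmD), free(right), robot_in(rmD)}, require {carry(b1,left), robot_in(rmD)}
    → {ball_in(b2,rmA), ball_in(b3,rmB), ball_in(b4,rmD), carry(b1,left), free(right), robot_in(rmD)}

== RESULT ==
["ball_in(b2,rmA)", "ball_in(b3,rmB)", "ball_in(b4,rmD)", "carry(b1,left)", "free(right)", "robot_in(rmD)"]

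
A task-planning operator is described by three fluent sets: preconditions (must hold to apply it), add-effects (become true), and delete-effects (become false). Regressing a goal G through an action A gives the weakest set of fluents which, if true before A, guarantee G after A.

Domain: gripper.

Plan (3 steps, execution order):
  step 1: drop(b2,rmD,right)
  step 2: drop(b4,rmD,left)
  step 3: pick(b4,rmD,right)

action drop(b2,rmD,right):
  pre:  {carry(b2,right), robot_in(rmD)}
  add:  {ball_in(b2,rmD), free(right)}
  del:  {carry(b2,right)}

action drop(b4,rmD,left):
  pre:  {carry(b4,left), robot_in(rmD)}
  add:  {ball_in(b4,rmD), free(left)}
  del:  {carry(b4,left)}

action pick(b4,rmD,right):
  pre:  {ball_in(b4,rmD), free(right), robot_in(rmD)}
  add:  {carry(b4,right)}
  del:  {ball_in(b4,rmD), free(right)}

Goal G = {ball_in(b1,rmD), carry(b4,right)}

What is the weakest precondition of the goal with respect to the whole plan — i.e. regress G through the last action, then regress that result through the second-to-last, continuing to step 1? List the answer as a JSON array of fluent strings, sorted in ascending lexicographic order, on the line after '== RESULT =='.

Work backward from the goal:
  through step 3 (pick(b4,rmD,right)): drop {carry(b4,right)}, keep {ball_in(b1,rmD)}, require {ball_in(b4,rmD), free(right), robot_in(rmD)}
    → {ball_in(b1,rmD), ball_in(b4,rmD), free(right), robot_in(rmD)}
  through step 2 (drop(b4,rmD,left)): drop {ball_in(b4,rmD)}, keep {ball_in(b1,rmD), free(right), robot_in(rmD)}, require {carry(b4,left), robot_in(rmD)}
    → {ball_in(b1,rmD), carry(b4,left), free(right), robot_in(rmD)}
  through step 1 (drop(b2,rmD,right)): drop {free(right)}, keep {ball_in(b1,rmD), carry(b4,left), robot_in(rmD)}, require {carry(b2,right), robot_in(rmD)}
    → {ball_in(b1,rmD), carry(b2,right), carry(b4,left), robot_in(rmD)}

== RESULT ==
["ball_in(b1,rmD)", "carry(b2,right)", "carry(b4,left)", "robot_in(rmD)"]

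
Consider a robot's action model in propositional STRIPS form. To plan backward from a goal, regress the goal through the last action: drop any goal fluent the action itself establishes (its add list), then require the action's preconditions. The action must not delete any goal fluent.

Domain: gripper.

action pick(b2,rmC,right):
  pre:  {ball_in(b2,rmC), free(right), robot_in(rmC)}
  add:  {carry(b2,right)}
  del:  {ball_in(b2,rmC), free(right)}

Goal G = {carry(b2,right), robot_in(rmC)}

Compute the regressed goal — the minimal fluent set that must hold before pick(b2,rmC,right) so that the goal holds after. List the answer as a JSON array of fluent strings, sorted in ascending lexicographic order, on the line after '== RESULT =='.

Compute (G \ add) ∪ pre:
  G ∩ del = {}  (empty — regression defined)
  G \ add = {carry(b2,right), robot_in(rmC)} \ {carry(b2,right)} = {robot_in(rmC)}
  ∪ pre   = {robot_in(rmC)} ∪ {ball_in(b2,rmC), free(right), robot_in(rmC)}
          = {ball_in(b2,rmC), free(right), robot_in(rmC)}

== RESULT ==
["ball_in(b2,rmC)", "free(right)", "robot_in(rmC)"]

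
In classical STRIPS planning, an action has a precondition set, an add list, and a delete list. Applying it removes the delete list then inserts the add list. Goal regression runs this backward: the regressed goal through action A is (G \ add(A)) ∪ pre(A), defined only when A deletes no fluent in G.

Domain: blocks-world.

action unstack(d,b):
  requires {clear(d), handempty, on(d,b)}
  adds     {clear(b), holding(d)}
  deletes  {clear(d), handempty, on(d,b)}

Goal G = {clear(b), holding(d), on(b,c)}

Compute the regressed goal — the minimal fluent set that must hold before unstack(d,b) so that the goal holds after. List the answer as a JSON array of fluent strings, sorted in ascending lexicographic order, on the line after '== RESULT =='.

Compute (G \ add) ∪ pre:
  G ∩ del = {}  (empty — regression defined)
  G \ add = {clear(b), holding(d), on(b,c)} \ {clear(b), holding(d)} = {on(b,c)}
  ∪ pre   = {on(b,c)} ∪ {clear(d), handempty, on(d,b)}
          = {clear(d), handempty, on(b,c), on(d,b)}

== RESULT ==
["clear(d)", "handempty", "on(b,c)", "on(d,b)"]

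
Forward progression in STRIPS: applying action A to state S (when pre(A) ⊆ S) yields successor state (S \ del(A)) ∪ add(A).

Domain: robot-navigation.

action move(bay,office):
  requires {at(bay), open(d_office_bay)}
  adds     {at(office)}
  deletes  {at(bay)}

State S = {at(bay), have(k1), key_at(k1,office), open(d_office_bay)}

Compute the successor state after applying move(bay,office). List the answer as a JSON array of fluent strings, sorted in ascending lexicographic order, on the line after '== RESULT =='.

Compute (S \ del) ∪ add:
  pre ⊆ S: {at(bay), open(d_office_bay)} ⊆ S  — applicable
  S \ del = {have(k1), key_at(k1,office), open(d_office_bay)}
  ∪ add   = {at(office), have(k1), key_at(k1,office), open(d_office_bay)}

== RESULT ==
["at(office)", "have(k1)", "key_at(k1,office)", "open(d_office_bay)"]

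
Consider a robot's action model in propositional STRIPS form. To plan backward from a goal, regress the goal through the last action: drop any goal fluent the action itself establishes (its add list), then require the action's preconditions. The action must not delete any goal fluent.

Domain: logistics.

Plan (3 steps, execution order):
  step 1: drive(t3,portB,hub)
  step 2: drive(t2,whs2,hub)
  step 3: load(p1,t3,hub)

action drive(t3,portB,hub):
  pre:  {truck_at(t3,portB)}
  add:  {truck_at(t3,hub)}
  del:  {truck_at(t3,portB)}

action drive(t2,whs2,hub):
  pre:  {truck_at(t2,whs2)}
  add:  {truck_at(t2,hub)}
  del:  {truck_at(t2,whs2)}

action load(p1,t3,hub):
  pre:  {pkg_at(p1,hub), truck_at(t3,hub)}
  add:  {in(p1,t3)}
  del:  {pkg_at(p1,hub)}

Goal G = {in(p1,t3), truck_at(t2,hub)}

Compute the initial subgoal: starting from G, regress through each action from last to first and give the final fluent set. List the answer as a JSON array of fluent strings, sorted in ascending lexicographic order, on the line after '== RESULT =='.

Work backward from the goal:
  through step 3 (load(p1,t3,hub)): drop {in(p1,t3)}, keep {truck_at(t2,hub)}, require {pkg_at(p1,hub), truck_at(t3,hub)}
    → {pkg_at(p1,hub), truck_at(t2,hub), truck_at(t3,hub)}
  through step 2 (drive(t2,whs2,hub)): drop {truck_at(t2,hub)}, keep {pkg_at(p1,hub), truck_at(t3,hub)}, require {truck_at(t2,whs2)}
    → {pkg_at(p1,hub), truck_at(t2,whs2), truck_at(t3,hub)}
  through step 1 (drive(t3,portB,hub)): drop {truck_at(t3,hub)}, keep {pkg_at(p1,hub), truck_at(t2,whs2)}, require {truck_at(t3,portB)}
    → {pkg_at(p1,hub), truck_at(t2,whs2), truck_at(t3,portB)}

== RESULT ==
["pkg_at(p1,hub)", "truck_at(t2,whs2)", "truck_at(t3,portB)"]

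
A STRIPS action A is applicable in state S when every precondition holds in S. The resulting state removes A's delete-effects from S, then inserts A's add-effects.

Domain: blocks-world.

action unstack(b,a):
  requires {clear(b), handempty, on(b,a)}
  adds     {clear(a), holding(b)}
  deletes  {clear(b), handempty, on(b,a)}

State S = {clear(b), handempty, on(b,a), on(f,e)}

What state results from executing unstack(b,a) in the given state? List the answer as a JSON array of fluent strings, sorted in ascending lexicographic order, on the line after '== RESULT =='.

Progress:
  pre ⊆ S: {clear(b), handempty, on(b,a)} ⊆ S  — applicable
  S \ del = {on(f,e)}
  ∪ add   = {clear(a), holding(b), on(f,e)}

== RESULT ==
["clear(a)", "holding(b)", "on(f,e)"]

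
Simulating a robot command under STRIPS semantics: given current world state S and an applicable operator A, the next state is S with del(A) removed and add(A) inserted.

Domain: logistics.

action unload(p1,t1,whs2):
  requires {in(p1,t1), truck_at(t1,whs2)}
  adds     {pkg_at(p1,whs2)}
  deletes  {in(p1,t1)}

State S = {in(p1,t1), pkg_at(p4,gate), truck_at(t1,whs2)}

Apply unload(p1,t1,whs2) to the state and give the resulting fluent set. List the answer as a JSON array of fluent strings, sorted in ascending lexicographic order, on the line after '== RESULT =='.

Progress:
  pre ⊆ S: {in(p1,t1), truck_at(t1,whs2)} ⊆ S  — applicable
  S \ del = {pkg_at(p4,gate), truck_at(t1,whs2)}
  ∪ add   = {pkg_at(p1,whs2), pkg_at(p4,gate), truck_at(t1,whs2)}

== RESULT ==
["pkg_at(p1,whs2)", "pkg_at(p4,gate)", "truck_at(t1,whs2)"]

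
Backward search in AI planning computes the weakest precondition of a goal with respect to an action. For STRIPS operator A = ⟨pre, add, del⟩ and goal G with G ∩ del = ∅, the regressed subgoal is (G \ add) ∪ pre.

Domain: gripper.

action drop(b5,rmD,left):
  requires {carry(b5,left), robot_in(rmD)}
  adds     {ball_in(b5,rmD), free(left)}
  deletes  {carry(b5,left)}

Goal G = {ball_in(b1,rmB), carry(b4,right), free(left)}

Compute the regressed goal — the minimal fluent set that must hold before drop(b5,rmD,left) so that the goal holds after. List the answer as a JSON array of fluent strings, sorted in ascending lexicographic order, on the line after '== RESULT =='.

Compute (G \ add) ∪ pre:
  G ∩ del = {}  (empty — regression defined)
  G \ add = {ball_in(b1,rmB), carry(b4,right), free(left)} \ {ball_in(b5,rmD), free(left)} = {ball_in(b1,rmB), carry(b4,right)}
  ∪ pre   = {ball_in(b1,rmB), carry(b4,right)} ∪ {carry(b5,left), robot_in(rmD)}
          = {ball_in(b1,rmB), carry(b4,right), carry(b5,left), robot_in(rmD)}

== RESULT ==
["ball_in(b1,rmB)", "carry(b4,right)", "carry(b5,left)", "robot_in(rmD)"]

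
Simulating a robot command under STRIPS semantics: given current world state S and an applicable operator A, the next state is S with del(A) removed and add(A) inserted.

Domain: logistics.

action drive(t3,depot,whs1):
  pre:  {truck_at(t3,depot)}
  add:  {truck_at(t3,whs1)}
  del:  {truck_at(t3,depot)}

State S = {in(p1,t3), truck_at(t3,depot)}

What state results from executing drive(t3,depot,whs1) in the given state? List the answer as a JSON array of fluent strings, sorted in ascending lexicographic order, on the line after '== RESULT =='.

Compute (S \ del) ∪ add:
  pre ⊆ S: {truck_at(t3,depot)} ⊆ S  — applicable
  S \ del = {in(p1,t3)}
  ∪ add   = {in(p1,t3), truck_at(t3,whs1)}

== RESULT ==
["in(p1,t3)", "truck_at(t3,whs1)"]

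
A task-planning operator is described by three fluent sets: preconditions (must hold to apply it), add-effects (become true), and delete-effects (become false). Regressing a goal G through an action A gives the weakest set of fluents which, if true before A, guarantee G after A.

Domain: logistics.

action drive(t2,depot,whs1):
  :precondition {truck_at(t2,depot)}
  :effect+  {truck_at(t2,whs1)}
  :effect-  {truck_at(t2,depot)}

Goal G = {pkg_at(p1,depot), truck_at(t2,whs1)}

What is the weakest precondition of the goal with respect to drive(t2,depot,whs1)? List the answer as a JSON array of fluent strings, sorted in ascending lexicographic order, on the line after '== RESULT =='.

Compute (G \ add) ∪ pre:
  G ∩ del = {}  (empty — regression defined)
  G \ add = {pkg_at(p1,depot), truck_at(t2,whs1)} \ {truck_at(t2,whs1)} = {pkg_at(p1,depot)}
  ∪ pre   = {pkg_at(p1,depot)} ∪ {truck_at(t2,depot)}
          = {pkg_at(p1,depot), truck_at(t2,depot)}

== RESULT ==
["pkg_at(p1,depot)", "truck_at(t2,depot)"]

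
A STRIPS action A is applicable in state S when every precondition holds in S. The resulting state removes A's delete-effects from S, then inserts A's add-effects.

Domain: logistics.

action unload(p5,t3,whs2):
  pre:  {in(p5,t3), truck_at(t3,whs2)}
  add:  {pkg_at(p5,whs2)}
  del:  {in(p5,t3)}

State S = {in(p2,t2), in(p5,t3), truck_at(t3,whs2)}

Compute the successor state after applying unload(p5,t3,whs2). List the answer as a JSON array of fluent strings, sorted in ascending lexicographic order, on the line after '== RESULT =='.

Progress:
  pre ⊆ S: {in(p5,t3), truck_at(t3,whs2)} ⊆ S  — applicable
  S \ del = {in(p2,t2), truck_at(t3,whs2)}
  ∪ add   = {in(p2,t2), pkg_at(p5,whs2), truck_at(t3,whs2)}

== RESULT ==
["in(p2,t2)", "pkg_at(p5,whs2)", "truck_at(t3,whs2)"]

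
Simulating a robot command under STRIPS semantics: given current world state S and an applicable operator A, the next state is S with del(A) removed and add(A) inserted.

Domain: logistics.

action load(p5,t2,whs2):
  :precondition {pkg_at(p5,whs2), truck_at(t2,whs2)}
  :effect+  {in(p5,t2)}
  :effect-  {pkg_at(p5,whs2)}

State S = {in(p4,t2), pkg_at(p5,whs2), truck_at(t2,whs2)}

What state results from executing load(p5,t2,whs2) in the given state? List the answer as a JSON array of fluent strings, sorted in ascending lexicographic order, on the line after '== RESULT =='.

Progress:
  pre ⊆ S: {pkg_at(p5,whs2), truck_at(t2,whs2)} ⊆ S  — applicable
  S \ del = {in(p4,t2), truck_at(t2,whs2)}
  ∪ add   = {in(p4,t2), in(p5,t2), truck_at(t2,whs2)}

== RESULT ==
["in(p4,t2)", "in(p5,t2)", "truck_at(t2,whs2)"]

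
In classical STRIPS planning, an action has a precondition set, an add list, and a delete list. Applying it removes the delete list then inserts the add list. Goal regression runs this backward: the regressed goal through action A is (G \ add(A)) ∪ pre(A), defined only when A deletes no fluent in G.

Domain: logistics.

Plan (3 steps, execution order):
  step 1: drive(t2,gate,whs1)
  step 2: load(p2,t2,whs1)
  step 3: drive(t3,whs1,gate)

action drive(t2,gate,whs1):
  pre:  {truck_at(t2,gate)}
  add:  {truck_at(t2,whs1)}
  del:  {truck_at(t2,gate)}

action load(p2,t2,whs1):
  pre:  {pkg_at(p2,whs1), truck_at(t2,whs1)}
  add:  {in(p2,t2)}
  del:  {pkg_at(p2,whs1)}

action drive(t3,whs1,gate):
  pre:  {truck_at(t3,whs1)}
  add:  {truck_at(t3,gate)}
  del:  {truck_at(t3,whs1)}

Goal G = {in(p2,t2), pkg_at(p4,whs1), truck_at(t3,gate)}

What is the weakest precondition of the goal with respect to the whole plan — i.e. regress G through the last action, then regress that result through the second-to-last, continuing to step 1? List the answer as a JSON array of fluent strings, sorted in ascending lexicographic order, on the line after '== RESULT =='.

Work backward from the goal:
  through step 3 (drive(t3,whs1,gate)): drop {truck_at(t3,gate)}, keep {in(p2,t2), pkg_at(p4,whs1)}, require {truck_at(t3,whs1)}
    → {in(p2,t2), pkg_at(p4,whs1), truck_at(t3,whs1)}
  through step 2 (load(p2,t2,whs1)): drop {in(p2,t2)}, keep {pkg_at(p4,whs1), truck_at(t3,whs1)}, require {pkg_at(p2,whs1), truck_at(t2,whs1)}
    → {pkg_at(p2,whs1), pkg_at(p4,whs1), truck_at(t2,whs1), truck_at(t3,whs1)}
  through step 1 (drive(t2,gate,whs1)): drop {truck_at(t2,whs1)}, keep {pkg_at(p2,whs1), pkg_at(p4,whs1), truck_at(t3,whs1)}, require {truck_at(t2,gate)}
    → {pkg_at(p2,whs1), pkg_at(p4,whs1), truck_at(t2,gate), truck_at(t3,whs1)}

== RESULT ==
["pkg_at(p2,whs1)", "pkg_at(p4,whs1)", "truck_at(t2,gate)", "truck_at(t3,whs1)"]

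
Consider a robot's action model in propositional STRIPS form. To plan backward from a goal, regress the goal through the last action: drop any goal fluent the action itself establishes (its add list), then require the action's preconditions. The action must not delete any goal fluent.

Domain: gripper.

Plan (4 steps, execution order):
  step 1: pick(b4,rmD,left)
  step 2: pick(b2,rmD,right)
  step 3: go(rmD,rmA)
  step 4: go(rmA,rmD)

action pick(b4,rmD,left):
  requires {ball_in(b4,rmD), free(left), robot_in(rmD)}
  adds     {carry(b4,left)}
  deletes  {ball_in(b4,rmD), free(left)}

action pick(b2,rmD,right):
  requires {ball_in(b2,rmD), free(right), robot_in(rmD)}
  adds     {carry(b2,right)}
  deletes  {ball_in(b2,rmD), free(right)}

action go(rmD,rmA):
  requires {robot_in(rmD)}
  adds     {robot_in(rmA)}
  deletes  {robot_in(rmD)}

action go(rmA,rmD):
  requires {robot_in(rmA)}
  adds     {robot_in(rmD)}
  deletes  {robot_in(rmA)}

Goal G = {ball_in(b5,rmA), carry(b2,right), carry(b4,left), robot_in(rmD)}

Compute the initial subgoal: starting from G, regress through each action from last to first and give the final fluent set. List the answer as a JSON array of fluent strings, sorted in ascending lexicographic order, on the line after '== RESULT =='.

Work backward from the goal:
  through step 4 (go(rmA,rmD)): drop {robot_in(rmD)}, keep {ball_in(b5,rmA), carry(b2,right), carry(b4,left)}, require {robot_in(rmA)}
    → {ball_in(b5,rmA), carry(b2,right), carry(b4,left), robot_in(rmA)}
  through step 3 (go(rmD,rmA)): drop {robot_in(rmA)}, keep {ball_in(b5,rmA), carry(b2,right), carry(b4,left)}, require {robot_in(rmD)}
    → {ball_in(b5,rmA), carry(b2,right), carry(b4,left), robot_in(rmD)}
  through step 2 (pick(b2,rmD,right)): drop {carry(b2,right)}, keep {ball_in(b5,rmA), carry(b4,left), robot_in(rmD)}, require {ball_in(b2,rmD), free(right), robot_in(rmD)}
    → {ball_in(b2,rmD), ball_in(b5,rmA), carry(b4,left), free(right), robot_in(rmD)}
  through step 1 (pick(b4,rmD,left)): drop {carry(b4,left)}, keep {ball_in(b2,rmD), ball_in(b5,rmA), free(right), robot_in(rmD)}, require {ball_in(b4,rmD), free(left), robot_in(rmD)}
    → {ball_in(b2,rmD), ball_in(b4,rmD), ball_in(b5,rmA), free(left), free(right), robot_in(rmD)}

== RESULT ==
["ball_in(b2,rmD)", "ball_in(b4,rmD)", "ball_in(b5,rmA)", "free(left)", "free(right)", "robot_in(rmD)"]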